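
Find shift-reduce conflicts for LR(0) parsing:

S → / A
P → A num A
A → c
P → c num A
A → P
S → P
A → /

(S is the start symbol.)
Yes — I1: [A → / .] vs [A → . /]; I5: [A → c .] vs [P → c . num A]; I8: [P → c num A .] vs [P → A . num A]; I11: [P → A num A .] vs [P → A . num A]; I12: [S → / A .] vs [P → A . num A]

A shift-reduce conflict occurs when an LR(0) state has both:
  - a complete (reduce) item [A → α .] (dot at the end), and
  - a shift item [B → β . c γ] (dot before a terminal).

Augment with S' → S and build the canonical LR(0) collection (I0 = CLOSURE({[S' → . S]}), then GOTO on every symbol after a dot until no new states appear). It has 13 states:
  I0: { [A → . /], [A → . P], [A → . c], [P → . A num A], [P → . c num A], [S → . / A], [S → . P], [S' → . S] }  — shift
  I1: { [A → . /], [A → . P], [A → . c], [A → / .], [P → . A num A], [P → . c num A], [S → / . A] }  — shift, reduce
  I2: { [P → A . num A] }  — shift
  I3: { [A → P .], [S → P .] }  — 2 reduces
  I4: { [S' → S .] }  — accept
  I5: { [A → c .], [P → c . num A] }  — shift, reduce
  I6: { [A → . /], [A → . P], [A → . c], [P → . A num A], [P → . c num A], [P → c num . A] }  — shift
  I7: { [A → / .] }  — reduce
  I8: { [P → A . num A], [P → c num A .] }  — shift, reduce
  I9: { [A → P .] }  — reduce
  I10: { [A → . /], [A → . P], [A → . c], [P → . A num A], [P → . c num A], [P → A num . A] }  — shift
  I11: { [P → A . num A], [P → A num A .] }  — shift, reduce
  I12: { [P → A . num A], [S → / A .] }  — shift, reduce

I1 contains reduce item [A → / .] and shift items [A → . /], [A → . c], [P → . c num A] — shift-reduce conflict.
I5 contains reduce item [A → c .] and shift item [P → c . num A] — shift-reduce conflict.
I8 contains reduce item [P → c num A .] and shift item [P → A . num A] — shift-reduce conflict.
I11 contains reduce item [P → A num A .] and shift item [P → A . num A] — shift-reduce conflict.
I12 contains reduce item [S → / A .] and shift item [P → A . num A] — shift-reduce conflict.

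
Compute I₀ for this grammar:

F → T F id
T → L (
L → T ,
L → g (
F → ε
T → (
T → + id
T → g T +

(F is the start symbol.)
{ [F → . T F id], [F → .], [F' → . F], [L → . T ,], [L → . g (], [T → . (], [T → . + id], [T → . L (], [T → . g T +] }

First, augment the grammar with F' → F
I₀ = CLOSURE({ [F' → . F] }):
  [F' → . F] has the dot before F: add [F → . T F id], [F → .]
  [F → . T F id] has the dot before T: add [T → . L (], [T → . (], [T → . + id], [T → . g T +]
  [T → . L (] has the dot before L: add [L → . T ,], [L → . g (]
No further items can be added.

I₀ = { [F → . T F id], [F → .], [F' → . F], [L → . T ,], [L → . g (], [T → . (], [T → . + id], [T → . L (], [T → . g T +] }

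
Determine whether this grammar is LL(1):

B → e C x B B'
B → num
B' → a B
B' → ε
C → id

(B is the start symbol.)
A grammar is LL(1) if for each non-terminal N with multiple productions, the predict sets of those productions are pairwise disjoint, where PREDICT(N → α) = (FIRST(α) \ {ε}) ∪ (FOLLOW(N) if α ⇒* ε).

Relevant sets:
  FOLLOW(B') = { $, 'a' }

For B:
  PREDICT(B → e C x B B') = { 'e' }
  PREDICT(B → num) = { 'num' }
For B':
  PREDICT(B' → a B) = { 'a' }
  PREDICT(B' → ε) = { $, 'a' }
C has a single production, so nothing to check there.

Conflict found: Predict set conflict for B': { 'a' }
The grammar is NOT LL(1).

Answer: No. Predict set conflict for B': { 'a' }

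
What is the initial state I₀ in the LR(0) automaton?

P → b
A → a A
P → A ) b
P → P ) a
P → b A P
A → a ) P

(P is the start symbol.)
{ [A → . a ) P], [A → . a A], [P → . A ) b], [P → . P ) a], [P → . b A P], [P → . b], [P' → . P] }

First, augment the grammar with P' → P
I₀ = CLOSURE({ [P' → . P] }):
  [P' → . P] has the dot before P: add [P → . b], [P → . A ) b], [P → . P ) a], [P → . b A P]
  [P → . A ) b] has the dot before A: add [A → . a A], [A → . a ) P]
No further items can be added.

I₀ = { [A → . a ) P], [A → . a A], [P → . A ) b], [P → . P ) a], [P → . b A P], [P → . b], [P' → . P] }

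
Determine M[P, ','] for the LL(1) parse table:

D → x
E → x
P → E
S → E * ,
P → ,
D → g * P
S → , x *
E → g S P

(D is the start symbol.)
P → ,

To find M[P, ','], we find productions for P where ',' is in the predict set (PREDICT(N → α) = (FIRST(α) \ {ε}) ∪ (FOLLOW(N) if α ⇒* ε)).

Relevant sets:
  FIRST(E) = { 'g', 'x' }

P → E: PREDICT = { 'g', 'x' }
P → ,: PREDICT = { ',' }
  ',' is in predict set, so this production goes in M[P, ',']

M[P, ','] = P → ,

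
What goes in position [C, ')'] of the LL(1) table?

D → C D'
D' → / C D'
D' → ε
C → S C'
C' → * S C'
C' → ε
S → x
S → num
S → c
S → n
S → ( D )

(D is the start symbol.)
To find M[C, ')'], we find productions for C where ')' is in the predict set (PREDICT(N → α) = (FIRST(α) \ {ε}) ∪ (FOLLOW(N) if α ⇒* ε)).

Relevant sets:
  FIRST(S) = { '(', 'c', 'n', 'num', 'x' }

C → S C': PREDICT = { '(', 'c', 'n', 'num', 'x' }

M[C, ')'] is empty (no production applies)

Answer: Empty (error entry)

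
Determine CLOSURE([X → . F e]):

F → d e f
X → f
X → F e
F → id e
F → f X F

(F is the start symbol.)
{ [F → . d e f], [F → . f X F], [F → . id e], [X → . F e] }

Start with: [X → . F e]
  [X → . F e] has the dot before F: add [F → . d e f], [F → . id e], [F → . f X F]
No further items can be added.

CLOSURE = { [F → . d e f], [F → . f X F], [F → . id e], [X → . F e] }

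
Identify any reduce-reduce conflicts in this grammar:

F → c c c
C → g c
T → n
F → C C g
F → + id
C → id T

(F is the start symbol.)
No reduce-reduce conflicts

Augment with F' → F and build the canonical LR(0) collection (I0 = CLOSURE({[F' → . F]}), then GOTO on every symbol after a dot until no new states appear). It has 15 states:
  I0: { [C → . g c], [C → . id T], [F → . + id], [F → . C C g], [F → . c c c], [F' → . F] }  — shift
  I1: { [F → + . id] }  — shift
  I2: { [C → . g c], [C → . id T], [F → C . C g] }  — shift
  I3: { [F' → F .] }  — accept
  I4: { [F → c . c c] }  — shift
  I5: { [C → g . c] }  — shift
  I6: { [C → id . T], [T → . n] }  — shift
  I7: { [C → id T .] }  — reduce
  I8: { [T → n .] }  — reduce
  I9: { [C → g c .] }  — reduce
  I10: { [F → c c . c] }  — shift
  I11: { [F → c c c .] }  — reduce
  I12: { [F → C C . g] }  — shift
  I13: { [F → C C g .] }  — reduce
  I14: { [F → + id .] }  — reduce

No state contains more than one complete item.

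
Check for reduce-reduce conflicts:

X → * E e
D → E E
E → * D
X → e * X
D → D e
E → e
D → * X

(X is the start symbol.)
Yes — I19: [E → e .] vs [X → * E e .]

Augment with X' → X and build the canonical LR(0) collection (I0 = CLOSURE({[X' → . X]}), then GOTO on every symbol after a dot until no new states appear). It has 20 states:
  I0: { [X → . * E e], [X → . e * X], [X' → . X] }  — shift
  I1: { [E → . * D], [E → . e], [X → * . E e] }  — shift
  I2: { [X' → X .] }  — accept
  I3: { [X → e . * X] }  — shift
  I4: { [X → . * E e], [X → . e * X], [X → e * . X] }  — shift
  I5: { [X → e * X .] }  — reduce
  I6: { [D → . * X], [D → . D e], [D → . E E], [E → * . D], [E → . * D], [E → . e] }  — shift
  I7: { [X → * E . e] }  — shift
  I8: { [E → e .] }  — reduce
  I9: { [X → * E e .] }  — reduce
  I10: { [D → * . X], [D → . * X], [D → . D e], [D → . E E], [E → * . D], [E → . * D], [E → . e], [X → . * E e], [X → . e * X] }  — shift
  I11: { [D → D . e], [E → * D .] }  — shift, reduce
  I12: { [D → E . E], [E → . * D], [E → . e] }  — shift
  I13: { [D → E E .] }  — reduce
  I14: { [D → D e .] }  — reduce
  I15: { [D → * . X], [D → . * X], [D → . D e], [D → . E E], [E → * . D], [E → . * D], [E → . e], [X → * . E e], [X → . * E e], [X → . e * X] }  — shift
  I16: { [D → * X .] }  — reduce
  I17: { [E → e .], [X → e . * X] }  — shift, reduce
  I18: { [D → E . E], [E → . * D], [E → . e], [X → * E . e] }  — shift
  I19: { [E → e .], [X → * E e .] }  — 2 reduces

I19 contains complete items [E → e .], [X → * E e .] — reduce-reduce conflict.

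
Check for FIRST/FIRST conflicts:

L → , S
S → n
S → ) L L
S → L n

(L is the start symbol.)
No FIRST/FIRST conflicts.

A FIRST/FIRST conflict occurs when two productions N → α and N → β for the same non-terminal have FIRST(α) ∩ FIRST(β) ≠ ∅ (with ε ∈ FIRST of a nullable right-hand side, so two nullable alternatives also conflict).

FIRST sets of the non-terminals at (or reachable through a nullable prefix from) the front of some alternative:
  FIRST(L) = { ',' }

Productions for S:
  S → n: FIRST = { 'n' }
  S → ) L L: FIRST = { ')' }
  S → L n: FIRST = { ',' }
L has only one production, so no FIRST/FIRST conflict is possible there.

All alternatives of each non-terminal have pairwise disjoint FIRST sets.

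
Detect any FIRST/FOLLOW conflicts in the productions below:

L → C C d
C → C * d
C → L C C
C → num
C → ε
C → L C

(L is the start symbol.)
A FIRST/FOLLOW conflict occurs when a non-terminal N has a nullable alternative N → β (β ⇒* ε) and another alternative N → α with FIRST(α) ∩ FOLLOW(N) ≠ ∅: on such a lookahead the parser cannot decide between expanding α and letting N vanish via β.

Nullable non-terminals: C.
FIRST sets used below: FIRST(C) = { '*', 'd', 'num', ε }, FIRST(L) = { '*', 'd', 'num' }

C: nullable alternative(s) C → ε; FOLLOW(C) = { '*', 'd', 'num' }
  C → C * d: FIRST \ {ε} = { '*', 'd', 'num' } — overlaps FOLLOW(C) on { '*', 'd', 'num' }: CONFLICT
  C → L C C: FIRST \ {ε} = { '*', 'd', 'num' } — overlaps FOLLOW(C) on { '*', 'd', 'num' }: CONFLICT
  C → num: FIRST \ {ε} = { 'num' } — overlaps FOLLOW(C) on { 'num' }: CONFLICT
  C → ε: FIRST \ {ε} = { } — this is the only nullable alternative, skip
  C → L C: FIRST \ {ε} = { '*', 'd', 'num' } — overlaps FOLLOW(C) on { '*', 'd', 'num' }: CONFLICT

L has no nullable alternative, so no FIRST/FOLLOW check is needed there.

So the grammar has 4 FIRST/FOLLOW conflicts (marked CONFLICT above).

Answer: Yes. C → C '*' d with FOLLOW(C) on { '*', 'd', 'num' }; C → L C C with FOLLOW(C) on { '*', 'd', 'num' }; C → num with FOLLOW(C) on { 'num' }; C → L C with FOLLOW(C) on { '*', 'd', 'num' }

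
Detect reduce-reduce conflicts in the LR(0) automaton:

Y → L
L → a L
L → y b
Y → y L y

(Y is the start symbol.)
A reduce-reduce conflict occurs when an LR(0) state has two complete items [A → α .] and [B → β .] — both call for a reduction, and with no lookahead the parser cannot choose between them.

Augment with Y' → Y and build the canonical LR(0) collection (I0 = CLOSURE({[Y' → . Y]}), then GOTO on every symbol after a dot until no new states appear). It has 10 states:
  I0: { [L → . a L], [L → . y b], [Y → . L], [Y → . y L y], [Y' → . Y] }  — shift
  I1: { [Y → L .] }  — reduce
  I2: { [Y' → Y .] }  — accept
  I3: { [L → . a L], [L → . y b], [L → a . L] }  — shift
  I4: { [L → . a L], [L → . y b], [L → y . b], [Y → y . L y] }  — shift
  I5: { [Y → y L . y] }  — shift
  I6: { [L → y b .] }  — reduce
  I7: { [L → y . b] }  — shift
  I8: { [Y → y L y .] }  — reduce
  I9: { [L → a L .] }  — reduce

No state contains more than one complete item.

Answer: No reduce-reduce conflicts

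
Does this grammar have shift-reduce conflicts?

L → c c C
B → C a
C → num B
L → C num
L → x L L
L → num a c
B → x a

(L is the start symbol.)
No shift-reduce conflicts

A shift-reduce conflict occurs when an LR(0) state has both:
  - a complete (reduce) item [A → α .] (dot at the end), and
  - a shift item [B → β . c γ] (dot before a terminal).

Augment with L' → L and build the canonical LR(0) collection (I0 = CLOSURE({[L' → . L]}), then GOTO on every symbol after a dot until no new states appear). It has 19 states:
  I0: { [C → . num B], [L → . C num], [L → . c c C], [L → . num a c], [L → . x L L], [L' → . L] }  — shift
  I1: { [L → C . num] }  — shift
  I2: { [L' → L .] }  — accept
  I3: { [L → c . c C] }  — shift
  I4: { [B → . C a], [B → . x a], [C → . num B], [C → num . B], [L → num . a c] }  — shift
  I5: { [C → . num B], [L → . C num], [L → . c c C], [L → . num a c], [L → . x L L], [L → x . L L] }  — shift
  I6: { [C → . num B], [L → . C num], [L → . c c C], [L → . num a c], [L → . x L L], [L → x L . L] }  — shift
  I7: { [L → x L L .] }  — reduce
  I8: { [C → num B .] }  — reduce
  I9: { [B → C . a] }  — shift
  I10: { [L → num a . c] }  — shift
  I11: { [B → . C a], [B → . x a], [C → . num B], [C → num . B] }  — shift
  I12: { [B → x . a] }  — shift
  I13: { [B → x a .] }  — reduce
  I14: { [L → num a c .] }  — reduce
  I15: { [B → C a .] }  — reduce
  I16: { [C → . num B], [L → c c . C] }  — shift
  I17: { [L → c c C .] }  — reduce
  I18: { [L → C num .] }  — reduce

No state contains both a complete item and a shift item.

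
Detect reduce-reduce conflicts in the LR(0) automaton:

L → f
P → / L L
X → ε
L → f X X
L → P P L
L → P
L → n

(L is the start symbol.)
Yes — I4: [L → f .] vs [X → .]

A reduce-reduce conflict occurs when an LR(0) state has two complete items [A → α .] and [B → β .] — both call for a reduction, and with no lookahead the parser cannot choose between them.

Augment with L' → L and build the canonical LR(0) collection (I0 = CLOSURE({[L' → . L]}), then GOTO on every symbol after a dot until no new states appear). It has 12 states:
  I0: { [L → . P P L], [L → . P], [L → . f X X], [L → . f], [L → . n], [L' → . L], [P → . / L L] }  — shift
  I1: { [L → . P P L], [L → . P], [L → . f X X], [L → . f], [L → . n], [P → . / L L], [P → / . L L] }  — shift
  I2: { [L' → L .] }  — accept
  I3: { [L → P . P L], [L → P .], [P → . / L L] }  — shift, reduce
  I4: { [L → f . X X], [L → f .], [X → .] }  — 2 reduces
  I5: { [L → n .] }  — reduce
  I6: { [L → f X . X], [X → .] }  — reduce
  I7: { [L → f X X .] }  — reduce
  I8: { [L → . P P L], [L → . P], [L → . f X X], [L → . f], [L → . n], [L → P P . L], [P → . / L L] }  — shift
  I9: { [L → P P L .] }  — reduce
  I10: { [L → . P P L], [L → . P], [L → . f X X], [L → . f], [L → . n], [P → . / L L], [P → / L . L] }  — shift
  I11: { [P → / L L .] }  — reduce

I4 contains complete items [L → f .], [X → .] — reduce-reduce conflict.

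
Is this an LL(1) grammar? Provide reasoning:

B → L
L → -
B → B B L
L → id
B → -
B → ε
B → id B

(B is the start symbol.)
No. Predict set conflict for B: { '-', 'id' }

A grammar is LL(1) if for each non-terminal N with multiple productions, the predict sets of those productions are pairwise disjoint, where PREDICT(N → α) = (FIRST(α) \ {ε}) ∪ (FOLLOW(N) if α ⇒* ε).

Relevant sets:
  FIRST(L) = { '-', 'id' }
  FIRST(B) = { '-', 'id', ε }
  FOLLOW(B) = { $, '-', 'id' }

For B:
  PREDICT(B → L) = { '-', 'id' }
  PREDICT(B → B B L) = { '-', 'id' }
  PREDICT(B → '-') = { '-' }
  PREDICT(B → ε) = { $, '-', 'id' }
  PREDICT(B → id B) = { 'id' }
For L:
  PREDICT(L → '-') = { '-' }
  PREDICT(L → id) = { 'id' }

Conflict found: Predict set conflict for B: { '-', 'id' }
The grammar is NOT LL(1).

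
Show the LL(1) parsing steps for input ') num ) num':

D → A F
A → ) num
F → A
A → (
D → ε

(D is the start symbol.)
Stack is shown with the top on the left.

Stack      Input          Action
--------------------------------
D $        ) num ) num $  output D → A F
A F $      ) num ) num $  output A → ) num
) num F $  ) num ) num $  match ')'
num F $    num ) num $    match 'num'
F $        ) num $        output F → A
A $        ) num $        output A → ) num
) num $    ) num $        match ')'
num $      num $          match 'num'
$          $              accept

The string is accepted.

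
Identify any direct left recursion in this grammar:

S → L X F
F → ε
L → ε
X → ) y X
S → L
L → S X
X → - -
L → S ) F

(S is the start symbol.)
No direct left recursion

S → L X F: starts with L
F → ε: starts with ε
L → ε: starts with ε
X → ) y X: starts with ')'
S → L: starts with L
L → S X: starts with S
X → - -: starts with '-'
L → S ) F: starts with S

No direct left recursion found.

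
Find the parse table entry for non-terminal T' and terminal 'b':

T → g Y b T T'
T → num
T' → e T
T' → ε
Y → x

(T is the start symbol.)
To find M[T', 'b'], we find productions for T' where 'b' is in the predict set (PREDICT(N → α) = (FIRST(α) \ {ε}) ∪ (FOLLOW(N) if α ⇒* ε)).

Relevant sets:
  FOLLOW(T') = { $, 'e' }

T' → e T: PREDICT = { 'e' }
T' → ε: PREDICT = { $, 'e' }

M[T', 'b'] is empty (no production applies)

Answer: Empty (error entry)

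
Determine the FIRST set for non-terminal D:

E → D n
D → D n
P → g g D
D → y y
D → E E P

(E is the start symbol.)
FIRST sets of the other non-terminals involved (by the same procedure, iterated to a fixed point):
  FIRST(E) = { 'y' }

From D → D n:
  - D is the symbol being defined: contributes nothing new
    D is not nullable, so stop
From D → y y:
  - y is a terminal: add 'y' and stop
From D → E E P:
  - E is a non-terminal: add FIRST(E) \ {ε} = { 'y' }
    E is not nullable, so stop

Collecting: FIRST(D) = { 'y' }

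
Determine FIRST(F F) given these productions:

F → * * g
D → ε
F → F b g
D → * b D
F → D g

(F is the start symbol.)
FIRST sets of the non-terminals involved (from the grammar, by fixed-point iteration):
  FIRST(F) = { '*', 'g' }

To compute FIRST(F F), process the symbols left to right:
Symbol F is a non-terminal. Add FIRST(F) \ {ε} = { '*', 'g' }
F is not nullable (ε ∉ FIRST(F)), so stop here.
FIRST(F F) = { '*', 'g' }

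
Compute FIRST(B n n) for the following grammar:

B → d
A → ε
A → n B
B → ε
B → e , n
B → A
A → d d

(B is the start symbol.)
FIRST sets of the non-terminals involved (from the grammar, by fixed-point iteration):
  FIRST(B) = { 'd', 'e', 'n', ε }

To compute FIRST(B n n), process the symbols left to right:
Symbol B is a non-terminal. Add FIRST(B) \ {ε} = { 'd', 'e', 'n' }
B is nullable (ε ∈ FIRST(B)), continue to the next symbol.
Symbol n is a terminal. Add 'n' and stop.
FIRST(B n n) = { 'd', 'e', 'n' }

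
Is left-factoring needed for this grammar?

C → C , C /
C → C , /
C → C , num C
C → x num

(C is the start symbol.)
Yes, C has productions with common prefix 'C ,'

Left-factoring is needed when two productions for the same non-terminal
share a common prefix on the right-hand side.

Productions for C:
  C → C , C /
  C → C , /
  C → C , num C
  C → x num

Found common prefix 'C ,' in productions for C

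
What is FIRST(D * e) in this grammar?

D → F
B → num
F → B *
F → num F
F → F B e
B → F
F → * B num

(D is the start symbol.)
{ '*', 'num' }

FIRST sets of the non-terminals involved (from the grammar, by fixed-point iteration):
  FIRST(D) = { '*', 'num' }

To compute FIRST(D * e), process the symbols left to right:
Symbol D is a non-terminal. Add FIRST(D) \ {ε} = { '*', 'num' }
D is not nullable (ε ∉ FIRST(D)), so stop here.
FIRST(D * e) = { '*', 'num' }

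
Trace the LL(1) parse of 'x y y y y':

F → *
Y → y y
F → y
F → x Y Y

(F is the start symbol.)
Stack is shown with the top on the left.

Stack    Input        Action
----------------------------
F $      x y y y y $  output F → x Y Y
x Y Y $  x y y y y $  match 'x'
Y Y $    y y y y $    output Y → y y
y y Y $  y y y y $    match 'y'
y Y $    y y y $      match 'y'
Y $      y y $        output Y → y y
y y $    y y $        match 'y'
y $      y $          match 'y'
$        $            accept

The string is accepted.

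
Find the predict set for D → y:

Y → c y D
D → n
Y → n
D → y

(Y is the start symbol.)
{ 'y' }

PREDICT(D → y) = (FIRST(RHS) \ {ε}) ∪ (FOLLOW(D) if ε ∈ FIRST(RHS), i.e. RHS ⇒* ε)
FIRST(y) = { 'y' }
ε ∉ FIRST(y), so FOLLOW(D) is not added.
PREDICT(D → y) = { 'y' }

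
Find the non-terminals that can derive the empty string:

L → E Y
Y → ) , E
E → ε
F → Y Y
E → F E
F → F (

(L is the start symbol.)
{ 'E' }

ε-productions: E → ε
So E is immediately nullable.
No further non-terminal can be added: every production for the remaining non-terminals contains a terminal or a non-nullable non-terminal.
Nullable = { 'E' }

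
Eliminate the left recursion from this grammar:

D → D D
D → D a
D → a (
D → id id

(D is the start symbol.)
D is directly left-recursive. The standard transformation for
  A → A α₁ | ... | A α_m | β₁ | ... | β_n
is
  A  → β₁ A' | ... | β_n A'
  A' → α₁ A' | ... | α_m A' | ε

D → a ( becomes D → a ( D'
D → id id becomes D → id id D'
D → D D becomes D' → D D'
D → D a becomes D' → a D'
Add D' → ε

Resulting grammar:
D → a ( D'
D → id id D'
D' → D D'
D' → a D'
D' → ε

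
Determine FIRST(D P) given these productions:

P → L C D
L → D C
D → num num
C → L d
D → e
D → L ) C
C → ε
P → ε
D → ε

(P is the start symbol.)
{ ')', 'd', 'e', 'num', ε }

FIRST sets of the non-terminals involved (from the grammar, by fixed-point iteration):
  FIRST(D) = { ')', 'd', 'e', 'num', ε }
  FIRST(P) = { ')', 'd', 'e', 'num', ε }

To compute FIRST(D P), process the symbols left to right:
Symbol D is a non-terminal. Add FIRST(D) \ {ε} = { ')', 'd', 'e', 'num' }
D is nullable (ε ∈ FIRST(D)), continue to the next symbol.
Symbol P is a non-terminal. Add FIRST(P) \ {ε} = { ')', 'd', 'e', 'num' }
P is nullable (ε ∈ FIRST(P)), continue to the next symbol.
All symbols are nullable, so ε is in the result.
FIRST(D P) = { ')', 'd', 'e', 'num', ε }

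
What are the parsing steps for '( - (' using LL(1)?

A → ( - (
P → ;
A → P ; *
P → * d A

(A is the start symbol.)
LL(1) parsing maintains a stack (initially the start symbol over $) and the input. At each step: if the stack top is a terminal, match it against the current input token; if it is a non-terminal N, replace it with the RHS of M[N, lookahead] (the unique production whose predict set contains the lookahead).

Stack is shown with the top on the left.

Stack    Input    Action
------------------------
A $      ( - ( $  output A → ( - (
( - ( $  ( - ( $  match '('
- ( $    - ( $    match '-'
( $      ( $      match '('
$        $        accept

The string is accepted.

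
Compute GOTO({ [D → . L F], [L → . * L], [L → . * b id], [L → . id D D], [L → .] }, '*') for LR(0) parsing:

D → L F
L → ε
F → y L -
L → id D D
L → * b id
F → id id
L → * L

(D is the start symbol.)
{ [L → * . L], [L → * . b id], [L → . * L], [L → . * b id], [L → . id D D], [L → .] }

GOTO(I, '*') = CLOSURE({ [A → αX.β] : [A → α.Xβ] ∈ I, X = '*' })

Items with dot before '*', with the dot advanced:
  [L → . * L] → [L → * . L]
  [L → . * b id] → [L → * . b id]
Closure of the advanced items:
  [L → * . L] has the dot before L: add [L → .], [L → . id D D], [L → . * b id], [L → . * L]

GOTO = { [L → * . L], [L → * . b id], [L → . * L], [L → . * b id], [L → . id D D], [L → .] }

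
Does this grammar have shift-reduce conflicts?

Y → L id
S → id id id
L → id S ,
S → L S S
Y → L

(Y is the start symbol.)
A shift-reduce conflict occurs when an LR(0) state has both:
  - a complete (reduce) item [A → α .] (dot at the end), and
  - a shift item [B → β . c γ] (dot before a terminal).

Augment with Y' → Y and build the canonical LR(0) collection (I0 = CLOSURE({[Y' → . Y]}), then GOTO on every symbol after a dot until no new states appear). It has 13 states:
  I0: { [L → . id S ,], [Y → . L id], [Y → . L], [Y' → . Y] }  — shift
  I1: { [Y → L . id], [Y → L .] }  — shift, reduce
  I2: { [Y' → Y .] }  — accept
  I3: { [L → . id S ,], [L → id . S ,], [S → . L S S], [S → . id id id] }  — shift
  I4: { [L → . id S ,], [S → . L S S], [S → . id id id], [S → L . S S] }  — shift
  I5: { [L → id S . ,] }  — shift
  I6: { [L → . id S ,], [L → id . S ,], [S → . L S S], [S → . id id id], [S → id . id id] }  — shift
  I7: { [L → . id S ,], [L → id . S ,], [S → . L S S], [S → . id id id], [S → id . id id], [S → id id . id] }  — shift
  I8: { [L → . id S ,], [L → id . S ,], [S → . L S S], [S → . id id id], [S → id . id id], [S → id id . id], [S → id id id .] }  — shift, reduce
  I9: { [L → id S , .] }  — reduce
  I10: { [L → . id S ,], [S → . L S S], [S → . id id id], [S → L S . S] }  — shift
  I11: { [S → L S S .] }  — reduce
  I12: { [Y → L id .] }  — reduce

I1 contains reduce item [Y → L .] and shift item [Y → L . id] — shift-reduce conflict.
I8 contains reduce item [S → id id id .] and shift items [L → . id S ,], [S → . id id id], [S → id . id id], [S → id id . id] — shift-reduce conflict.

Answer: Yes — I1: [Y → L .] vs [Y → L . id]; I8: [S → id id id .] vs [L → . id S ,]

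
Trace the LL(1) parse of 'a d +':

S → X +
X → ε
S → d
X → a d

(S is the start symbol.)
Stack is shown with the top on the left.

Stack    Input    Action
------------------------
S $      a d + $  output S → X +
X + $    a d + $  output X → a d
a d + $  a d + $  match 'a'
d + $    d + $    match 'd'
+ $      + $      match '+'
$        $        accept

The string is accepted.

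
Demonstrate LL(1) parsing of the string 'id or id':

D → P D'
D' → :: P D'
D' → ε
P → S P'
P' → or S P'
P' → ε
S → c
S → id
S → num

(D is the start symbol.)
Stack is shown with the top on the left.

Stack         Input       Action
--------------------------------
D $           id or id $  output D → P D'
P D' $        id or id $  output P → S P'
S P' D' $     id or id $  output S → id
id P' D' $    id or id $  match 'id'
P' D' $       or id $     output P' → or S P'
or S P' D' $  or id $     match 'or'
S P' D' $     id $        output S → id
id P' D' $    id $        match 'id'
P' D' $       $           output P' → ε
D' $          $           output D' → ε
$             $           accept

The string is accepted.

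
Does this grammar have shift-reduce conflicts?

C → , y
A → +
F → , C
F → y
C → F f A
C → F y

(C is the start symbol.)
A shift-reduce conflict occurs when an LR(0) state has both:
  - a complete (reduce) item [A → α .] (dot at the end), and
  - a shift item [B → β . c γ] (dot before a terminal).

Augment with C' → C and build the canonical LR(0) collection (I0 = CLOSURE({[C' → . C]}), then GOTO on every symbol after a dot until no new states appear). It has 11 states:
  I0: { [C → . , y], [C → . F f A], [C → . F y], [C' → . C], [F → . , C], [F → . y] }  — shift
  I1: { [C → , . y], [C → . , y], [C → . F f A], [C → . F y], [F → , . C], [F → . , C], [F → . y] }  — shift
  I2: { [C' → C .] }  — accept
  I3: { [C → F . f A], [C → F . y] }  — shift
  I4: { [F → y .] }  — reduce
  I5: { [A → . +], [C → F f . A] }  — shift
  I6: { [C → F y .] }  — reduce
  I7: { [A → + .] }  — reduce
  I8: { [C → F f A .] }  — reduce
  I9: { [F → , C .] }  — reduce
  I10: { [C → , y .], [F → y .] }  — 2 reduces

No state contains both a complete item and a shift item.

Answer: No shift-reduce conflicts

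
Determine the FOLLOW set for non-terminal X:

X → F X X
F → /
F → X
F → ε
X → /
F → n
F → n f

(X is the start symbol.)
X is the start symbol, so $ ∈ FOLLOW(X).
In X → F X X: X is followed by X, add FIRST(X) \ {ε} = { '/', 'n' }
In X → F X X: X is at the end; this adds FOLLOW(X) to itself — nothing new
In F → X: X is at the end, add FOLLOW(F)

The FOLLOW sets referred to above (computed the same way, to a fixed point):
  FOLLOW(F) = { '/', 'n' }

Taking the union: FOLLOW(X) = { $, '/', 'n' }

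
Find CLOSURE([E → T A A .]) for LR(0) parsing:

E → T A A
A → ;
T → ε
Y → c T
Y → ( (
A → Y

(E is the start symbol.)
{ [E → T A A .] }

To compute CLOSURE, for each item [A → α.Bβ] where B is a non-terminal, add [B → .γ] for all productions B → γ; repeat for the newly added items until nothing changes.

Start with: [E → T A A .]
The dot is at the end, so nothing is added.

CLOSURE = { [E → T A A .] }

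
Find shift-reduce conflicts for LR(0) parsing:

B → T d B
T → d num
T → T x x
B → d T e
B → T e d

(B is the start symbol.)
A shift-reduce conflict occurs when an LR(0) state has both:
  - a complete (reduce) item [A → α .] (dot at the end), and
  - a shift item [B → β . c γ] (dot before a terminal).

Augment with B' → B and build the canonical LR(0) collection (I0 = CLOSURE({[B' → . B]}), then GOTO on every symbol after a dot until no new states appear). It has 14 states:
  I0: { [B → . T d B], [B → . T e d], [B → . d T e], [B' → . B], [T → . T x x], [T → . d num] }  — shift
  I1: { [B' → B .] }  — accept
  I2: { [B → T . d B], [B → T . e d], [T → T . x x] }  — shift
  I3: { [B → d . T e], [T → . T x x], [T → . d num], [T → d . num] }  — shift
  I4: { [B → d T . e], [T → T . x x] }  — shift
  I5: { [T → d . num] }  — shift
  I6: { [T → d num .] }  — reduce
  I7: { [B → d T e .] }  — reduce
  I8: { [T → T x . x] }  — shift
  I9: { [T → T x x .] }  — reduce
  I10: { [B → . T d B], [B → . T e d], [B → . d T e], [B → T d . B], [T → . T x x], [T → . d num] }  — shift
  I11: { [B → T e . d] }  — shift
  I12: { [B → T e d .] }  — reduce
  I13: { [B → T d B .] }  — reduce

No state contains both a complete item and a shift item.

Answer: No shift-reduce conflicts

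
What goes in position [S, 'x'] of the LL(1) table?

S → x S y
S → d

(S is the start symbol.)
S → x S y

To find M[S, 'x'], we find productions for S where 'x' is in the predict set (PREDICT(N → α) = (FIRST(α) \ {ε}) ∪ (FOLLOW(N) if α ⇒* ε)).

S → x S y: PREDICT = { 'x' }
  'x' is in predict set, so this production goes in M[S, 'x']
S → d: PREDICT = { 'd' }

M[S, 'x'] = S → x S y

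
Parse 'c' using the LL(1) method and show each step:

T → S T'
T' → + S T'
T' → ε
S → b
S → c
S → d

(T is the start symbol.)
LL(1) parsing maintains a stack (initially the start symbol over $) and the input. At each step: if the stack top is a terminal, match it against the current input token; if it is a non-terminal N, replace it with the RHS of M[N, lookahead] (the unique production whose predict set contains the lookahead).

Stack is shown with the top on the left.

Stack   Input  Action
---------------------
T $     c $    output T → S T'
S T' $  c $    output S → c
c T' $  c $    match 'c'
T' $    $      output T' → ε
$       $      accept

The string is accepted.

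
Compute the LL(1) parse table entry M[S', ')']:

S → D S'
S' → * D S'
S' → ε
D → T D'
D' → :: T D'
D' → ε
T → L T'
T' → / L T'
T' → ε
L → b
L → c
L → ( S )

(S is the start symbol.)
S' → ε

To find M[S', ')'], we find productions for S' where ')' is in the predict set (PREDICT(N → α) = (FIRST(α) \ {ε}) ∪ (FOLLOW(N) if α ⇒* ε)).

Relevant sets:
  FOLLOW(S') = { $, ')' }

S' → * D S': PREDICT = { '*' }
S' → ε: PREDICT = { $, ')' }
  ')' is in predict set, so this production goes in M[S', ')']

M[S', ')'] = S' → ε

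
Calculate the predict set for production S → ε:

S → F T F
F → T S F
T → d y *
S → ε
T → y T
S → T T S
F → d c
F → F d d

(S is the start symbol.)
{ $, 'd', 'y' }

PREDICT(S → ε) = (FIRST(RHS) \ {ε}) ∪ (FOLLOW(S) if ε ∈ FIRST(RHS), i.e. RHS ⇒* ε)
The right-hand side is ε (FIRST(ε) = { ε }), so the predict set is FOLLOW(S) = { $, 'd', 'y' }
PREDICT(S → ε) = { $, 'd', 'y' }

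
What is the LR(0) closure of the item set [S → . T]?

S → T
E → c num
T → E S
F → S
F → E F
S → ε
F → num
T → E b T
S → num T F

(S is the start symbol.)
Start with: [S → . T]
  [S → . T] has the dot before T: add [T → . E S], [T → . E b T]
  [T → . E S] has the dot before E: add [E → . c num]
No further items can be added.

CLOSURE = { [E → . c num], [S → . T], [T → . E S], [T → . E b T] }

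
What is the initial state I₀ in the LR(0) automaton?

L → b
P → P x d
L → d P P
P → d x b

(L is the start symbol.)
{ [L → . b], [L → . d P P], [L' → . L] }

First, augment the grammar with L' → L
I₀ = CLOSURE({ [L' → . L] }):
  [L' → . L] has the dot before L: add [L → . b], [L → . d P P]
No further items can be added.

I₀ = { [L → . b], [L → . d P P], [L' → . L] }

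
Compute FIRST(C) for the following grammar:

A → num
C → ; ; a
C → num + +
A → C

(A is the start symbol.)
{ ';', 'num' }

To compute FIRST(C), examine every production with C on the left-hand side, reading each right-hand side left to right until a non-nullable symbol is reached.

From C → ; ; a:
  - ';' is a terminal: add ';' and stop
From C → num + +:
  - num is a terminal: add 'num' and stop

Collecting: FIRST(C) = { ';', 'num' }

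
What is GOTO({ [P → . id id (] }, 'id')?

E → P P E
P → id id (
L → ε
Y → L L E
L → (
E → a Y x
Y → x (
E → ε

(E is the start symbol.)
{ [P → id . id (] }

GOTO(I, 'id') = CLOSURE({ [A → αX.β] : [A → α.Xβ] ∈ I, X = 'id' })

Items with dot before 'id', with the dot advanced:
  [P → . id id (] → [P → id . id (]
Closure adds nothing (no advanced item has the dot before a non-terminal).

GOTO = { [P → id . id (] }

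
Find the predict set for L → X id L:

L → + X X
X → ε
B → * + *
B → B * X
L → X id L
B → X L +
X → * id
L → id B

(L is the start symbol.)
{ '*', 'id' }

PREDICT(L → X id L) = (FIRST(RHS) \ {ε}) ∪ (FOLLOW(L) if ε ∈ FIRST(RHS), i.e. RHS ⇒* ε)
FIRST(X) = { '*', ε }
FIRST(X id L) = { '*', 'id' }
ε ∉ FIRST(X id L), so FOLLOW(L) is not added.
PREDICT(L → X id L) = { '*', 'id' }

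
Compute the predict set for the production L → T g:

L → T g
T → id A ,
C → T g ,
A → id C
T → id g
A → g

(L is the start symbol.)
{ 'id' }

PREDICT(L → T g) = (FIRST(RHS) \ {ε}) ∪ (FOLLOW(L) if ε ∈ FIRST(RHS), i.e. RHS ⇒* ε)
FIRST(T) = { 'id' }
FIRST(T g) = { 'id' }
ε ∉ FIRST(T g), so FOLLOW(L) is not added.
PREDICT(L → T g) = { 'id' }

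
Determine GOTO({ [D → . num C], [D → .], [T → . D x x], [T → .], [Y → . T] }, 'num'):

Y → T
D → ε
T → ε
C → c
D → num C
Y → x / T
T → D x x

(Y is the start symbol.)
GOTO(I, 'num') = CLOSURE({ [A → αX.β] : [A → α.Xβ] ∈ I, X = 'num' })

Items with dot before 'num', with the dot advanced:
  [D → . num C] → [D → num . C]
Closure of the advanced items:
  [D → num . C] has the dot before C: add [C → . c]

GOTO = { [C → . c], [D → num . C] }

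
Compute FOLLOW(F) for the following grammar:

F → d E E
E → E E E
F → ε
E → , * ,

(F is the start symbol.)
To compute FOLLOW(F), find every occurrence of F on a right-hand side N → α F β: add FIRST(β) \ {ε}, and if β is empty or nullable also add FOLLOW(N). Iterate to a fixed point.

F is the start symbol, so $ ∈ FOLLOW(F).
F does not occur on any right-hand side.

Taking the union: FOLLOW(F) = { $ }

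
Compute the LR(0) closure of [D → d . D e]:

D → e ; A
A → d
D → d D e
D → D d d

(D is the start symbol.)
To compute CLOSURE, for each item [A → α.Bβ] where B is a non-terminal, add [B → .γ] for all productions B → γ; repeat for the newly added items until nothing changes.

Start with: [D → d . D e]
  [D → d . D e] has the dot before D: add [D → . e ; A], [D → . d D e], [D → . D d d]
No further items can be added.

CLOSURE = { [D → . D d d], [D → . d D e], [D → . e ; A], [D → d . D e] }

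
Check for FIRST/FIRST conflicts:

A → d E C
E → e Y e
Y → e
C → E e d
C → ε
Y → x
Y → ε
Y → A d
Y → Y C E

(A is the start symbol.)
Yes. Y → e / Y → Y C E on { 'e' }; Y → x / Y → Y C E on { 'x' }; Y → A d / Y → Y C E on { 'd' }

A FIRST/FIRST conflict occurs when two productions N → α and N → β for the same non-terminal have FIRST(α) ∩ FIRST(β) ≠ ∅ (with ε ∈ FIRST of a nullable right-hand side, so two nullable alternatives also conflict).

FIRST sets of the non-terminals at (or reachable through a nullable prefix from) the front of some alternative:
  FIRST(A) = { 'd' }
  FIRST(Y) = { 'd', 'e', 'x', ε }
  FIRST(C) = { 'e', ε }
  FIRST(E) = { 'e' }

Productions for Y:
  Y → e: FIRST = { 'e' }
  Y → x: FIRST = { 'x' }
  Y → ε: FIRST = { ε }
  Y → A d: FIRST = { 'd' }
  Y → Y C E: FIRST = { 'd', 'e', 'x' }
Productions for C:
  C → E e d: FIRST = { 'e' }
  C → ε: FIRST = { ε }
A, E have only one production, so no FIRST/FIRST conflict is possible there.

Conflict for Y: Y → e and Y → Y C E
  Overlap: { 'e' }
Conflict for Y: Y → x and Y → Y C E
  Overlap: { 'x' }
Conflict for Y: Y → A d and Y → Y C E
  Overlap: { 'd' }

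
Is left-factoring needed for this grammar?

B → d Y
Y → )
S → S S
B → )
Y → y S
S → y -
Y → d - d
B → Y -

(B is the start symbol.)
No, left-factoring is not needed

Left-factoring is needed when two productions for the same non-terminal
share a common prefix on the right-hand side.

Productions for B:
  B → d Y
  B → )
  B → Y -
Productions for Y:
  Y → )
  Y → y S
  Y → d - d
Productions for S:
  S → S S
  S → y -

No common prefixes found.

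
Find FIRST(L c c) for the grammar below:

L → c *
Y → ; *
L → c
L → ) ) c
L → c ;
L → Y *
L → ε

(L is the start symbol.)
FIRST sets of the non-terminals involved (from the grammar, by fixed-point iteration):
  FIRST(L) = { ')', ';', 'c', ε }

To compute FIRST(L c c), process the symbols left to right:
Symbol L is a non-terminal. Add FIRST(L) \ {ε} = { ')', ';', 'c' }
L is nullable (ε ∈ FIRST(L)), continue to the next symbol.
Symbol c is a terminal. Add 'c' and stop.
FIRST(L c c) = { ')', ';', 'c' }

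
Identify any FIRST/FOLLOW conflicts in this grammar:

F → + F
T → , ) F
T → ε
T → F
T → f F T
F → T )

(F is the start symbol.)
A FIRST/FOLLOW conflict occurs when a non-terminal N has a nullable alternative N → β (β ⇒* ε) and another alternative N → α with FIRST(α) ∩ FOLLOW(N) ≠ ∅: on such a lookahead the parser cannot decide between expanding α and letting N vanish via β.

Nullable non-terminals: T.
FIRST sets used below: FIRST(F) = { ')', '+', ',', 'f' }

T: nullable alternative(s) T → ε; FOLLOW(T) = { ')' }
  T → , ) F: FIRST \ {ε} = { ',' } — disjoint from FOLLOW(T)
  T → ε: FIRST \ {ε} = { } — this is the only nullable alternative, skip
  T → F: FIRST \ {ε} = { ')', '+', ',', 'f' } — overlaps FOLLOW(T) on { ')' }: CONFLICT
  T → f F T: FIRST \ {ε} = { 'f' } — disjoint from FOLLOW(T)

F has no nullable alternative, so no FIRST/FOLLOW check is needed there.

So the grammar has 1 FIRST/FOLLOW conflict (marked CONFLICT above).

Answer: Yes. T → F with FOLLOW(T) on { ')' }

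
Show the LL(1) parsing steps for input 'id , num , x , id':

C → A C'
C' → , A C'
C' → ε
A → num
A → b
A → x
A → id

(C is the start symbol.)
Stack is shown with the top on the left.

Stack     Input                Action
-------------------------------------
C $       id , num , x , id $  output C → A C'
A C' $    id , num , x , id $  output A → id
id C' $   id , num , x , id $  match 'id'
C' $      , num , x , id $     output C' → , A C'
, A C' $  , num , x , id $     match ','
A C' $    num , x , id $       output A → num
num C' $  num , x , id $       match 'num'
C' $      , x , id $           output C' → , A C'
, A C' $  , x , id $           match ','
A C' $    x , id $             output A → x
x C' $    x , id $             match 'x'
C' $      , id $               output C' → , A C'
, A C' $  , id $               match ','
A C' $    id $                 output A → id
id C' $   id $                 match 'id'
C' $      $                    output C' → ε
$         $                    accept

The string is accepted.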